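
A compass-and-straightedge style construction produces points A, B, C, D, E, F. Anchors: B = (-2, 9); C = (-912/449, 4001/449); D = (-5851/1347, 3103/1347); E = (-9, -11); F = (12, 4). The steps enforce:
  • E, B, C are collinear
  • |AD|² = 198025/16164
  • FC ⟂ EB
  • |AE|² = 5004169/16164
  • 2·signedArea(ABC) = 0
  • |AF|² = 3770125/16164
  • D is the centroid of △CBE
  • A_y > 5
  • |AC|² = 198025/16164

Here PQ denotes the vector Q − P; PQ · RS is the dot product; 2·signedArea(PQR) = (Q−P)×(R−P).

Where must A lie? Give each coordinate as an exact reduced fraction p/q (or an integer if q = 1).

A = (-8587/2694, 7553/1347)

1. A_x = -8587/2694  [line 40/449·x + -14/449·y + 206/449 = 0 ∩ |AE|² = 5004169/16164]
2. A_y = 7553/1347  [line 40/449·x + -14/449·y + 206/449 = 0 ∩ |AE|² = 5004169/16164]
   → A = (-8587/2694, 7553/1347)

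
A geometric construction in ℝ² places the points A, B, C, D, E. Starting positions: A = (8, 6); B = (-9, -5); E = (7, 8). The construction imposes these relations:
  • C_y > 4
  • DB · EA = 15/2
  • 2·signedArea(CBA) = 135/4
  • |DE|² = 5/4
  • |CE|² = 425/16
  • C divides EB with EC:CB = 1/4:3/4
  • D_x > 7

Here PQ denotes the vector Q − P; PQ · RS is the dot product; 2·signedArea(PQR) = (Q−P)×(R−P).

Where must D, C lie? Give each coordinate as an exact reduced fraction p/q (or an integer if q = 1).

C = (3, 19/4)
D = (15/2, 7)

1. D_x = 15/2  [line -1·x + 2·y + -13/2 = 0 ∩ |DE|² = 5/4]
2. D_y = 7  [line -1·x + 2·y + -13/2 = 0 ∩ |DE|² = 5/4]
   → D = (15/2, 7)
3. C_x = 3  [C divides EB with EC:CB = 1/4:3/4]
4. C_y = 19/4  [C divides EB with EC:CB = 1/4:3/4]
   → C = (3, 19/4)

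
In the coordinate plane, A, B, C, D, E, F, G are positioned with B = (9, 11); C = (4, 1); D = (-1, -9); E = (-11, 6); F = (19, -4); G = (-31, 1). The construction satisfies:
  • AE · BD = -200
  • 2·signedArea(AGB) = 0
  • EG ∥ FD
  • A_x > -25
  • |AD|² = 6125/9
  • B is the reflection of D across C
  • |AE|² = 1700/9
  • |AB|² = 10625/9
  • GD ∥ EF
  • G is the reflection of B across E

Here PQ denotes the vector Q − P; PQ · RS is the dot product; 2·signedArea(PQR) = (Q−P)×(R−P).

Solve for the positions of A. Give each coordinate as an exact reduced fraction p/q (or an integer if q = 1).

A = (-73/3, 8/3)

1. A_x = -73/3  [2·signedArea(AGB) = 0 ∩ AE · BD = -200]
2. A_y = 8/3  [2·signedArea(AGB) = 0 ∩ AE · BD = -200]
   → A = (-73/3, 8/3)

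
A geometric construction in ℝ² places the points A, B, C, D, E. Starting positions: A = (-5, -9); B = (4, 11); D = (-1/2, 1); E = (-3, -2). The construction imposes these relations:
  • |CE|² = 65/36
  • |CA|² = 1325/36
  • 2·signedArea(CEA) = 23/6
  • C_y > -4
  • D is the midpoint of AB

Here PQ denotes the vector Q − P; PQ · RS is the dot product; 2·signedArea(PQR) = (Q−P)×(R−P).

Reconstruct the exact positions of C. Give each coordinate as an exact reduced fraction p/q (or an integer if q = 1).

1. C_x = -17/6  [line 7·x + -2·y + 79/6 = 0 ∩ |CA|² = 1325/36]
2. C_y = -10/3  [line 7·x + -2·y + 79/6 = 0 ∩ |CA|² = 1325/36]
   → C = (-17/6, -10/3)

C = (-17/6, -10/3)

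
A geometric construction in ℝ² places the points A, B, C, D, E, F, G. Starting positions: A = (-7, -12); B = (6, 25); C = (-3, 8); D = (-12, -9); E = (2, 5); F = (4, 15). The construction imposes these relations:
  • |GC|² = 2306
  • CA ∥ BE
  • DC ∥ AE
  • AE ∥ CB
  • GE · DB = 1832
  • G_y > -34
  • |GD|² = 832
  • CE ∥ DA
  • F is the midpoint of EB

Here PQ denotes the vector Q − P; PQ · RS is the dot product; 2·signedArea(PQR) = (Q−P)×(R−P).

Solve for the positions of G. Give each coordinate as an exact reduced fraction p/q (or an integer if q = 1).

1. G_x = -28  [line -18·x + -34·y + -1626 = 0 ∩ |GC|² = 2306]
2. G_y = -33  [line -18·x + -34·y + -1626 = 0 ∩ |GC|² = 2306]
   → G = (-28, -33)

G = (-28, -33)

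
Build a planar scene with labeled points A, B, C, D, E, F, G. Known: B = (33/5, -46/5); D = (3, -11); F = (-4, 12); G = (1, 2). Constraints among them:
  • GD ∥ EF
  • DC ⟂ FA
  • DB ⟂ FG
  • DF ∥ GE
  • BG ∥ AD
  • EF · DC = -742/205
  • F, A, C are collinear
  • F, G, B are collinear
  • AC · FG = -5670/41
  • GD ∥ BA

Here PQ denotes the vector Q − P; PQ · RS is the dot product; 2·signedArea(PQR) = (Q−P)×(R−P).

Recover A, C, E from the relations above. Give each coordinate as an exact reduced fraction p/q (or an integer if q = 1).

A = (43/5, -111/5)
C = (881/205, -2157/205)
E = (-6, 25)

1. A_x = 43/5  [BG ∥ AD ∩ GD ∥ BA]
2. A_y = -111/5  [BG ∥ AD ∩ GD ∥ BA]
   → A = (43/5, -111/5)
3. C_x = 881/205  [F, A, C are collinear ∩ DC ⟂ FA]
4. C_y = -2157/205  [F, A, C are collinear ∩ DC ⟂ FA]
   → C = (881/205, -2157/205)
5. E_x = -6  [GD ∥ EF ∩ DF ∥ GE]
6. E_y = 25  [GD ∥ EF ∩ DF ∥ GE]
   → E = (-6, 25)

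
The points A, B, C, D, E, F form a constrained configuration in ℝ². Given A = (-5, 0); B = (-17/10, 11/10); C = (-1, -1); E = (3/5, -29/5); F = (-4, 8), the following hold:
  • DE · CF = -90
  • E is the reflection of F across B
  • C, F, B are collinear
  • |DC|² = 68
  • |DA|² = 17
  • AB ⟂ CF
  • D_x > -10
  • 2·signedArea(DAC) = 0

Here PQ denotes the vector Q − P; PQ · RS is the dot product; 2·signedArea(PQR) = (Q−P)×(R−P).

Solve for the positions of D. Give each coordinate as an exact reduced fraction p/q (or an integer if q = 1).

1. D_x = -9  [2·signedArea(DAC) = 0 ∩ DE · CF = -90]
2. D_y = 1  [2·signedArea(DAC) = 0 ∩ DE · CF = -90]
   → D = (-9, 1)

D = (-9, 1)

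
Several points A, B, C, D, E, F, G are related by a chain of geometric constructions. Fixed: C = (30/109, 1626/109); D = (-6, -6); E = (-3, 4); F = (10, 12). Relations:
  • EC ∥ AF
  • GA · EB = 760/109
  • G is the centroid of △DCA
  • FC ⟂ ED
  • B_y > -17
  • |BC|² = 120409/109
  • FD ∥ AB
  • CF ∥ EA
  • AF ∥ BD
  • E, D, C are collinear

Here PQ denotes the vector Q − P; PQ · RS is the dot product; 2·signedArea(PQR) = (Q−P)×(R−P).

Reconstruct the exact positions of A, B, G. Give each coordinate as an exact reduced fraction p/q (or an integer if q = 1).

A = (733/109, 118/109)
B = (-1011/109, -1844/109)
G = (1/3, 10/3)

1. A_x = 733/109  [EC ∥ AF ∩ CF ∥ EA]
2. A_y = 118/109  [EC ∥ AF ∩ CF ∥ EA]
   → A = (733/109, 118/109)
3. B_x = -1011/109  [AF ∥ BD ∩ FD ∥ AB]
4. B_y = -1844/109  [AF ∥ BD ∩ FD ∥ AB]
   → B = (-1011/109, -1844/109)
5. G_x = 1/3  [G is the centroid of △DCA]
6. G_y = 10/3  [G is the centroid of △DCA]
   → G = (1/3, 10/3)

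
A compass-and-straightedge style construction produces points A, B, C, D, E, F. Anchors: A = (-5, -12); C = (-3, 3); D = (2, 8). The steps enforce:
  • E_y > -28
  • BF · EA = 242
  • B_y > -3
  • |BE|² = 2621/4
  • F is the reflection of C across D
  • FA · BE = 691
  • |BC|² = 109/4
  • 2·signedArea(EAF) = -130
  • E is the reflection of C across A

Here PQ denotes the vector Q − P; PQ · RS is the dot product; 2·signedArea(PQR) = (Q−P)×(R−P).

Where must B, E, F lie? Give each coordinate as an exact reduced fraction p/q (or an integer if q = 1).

1. E_x = -7  [E is the reflection of C across A]
2. E_y = -27  [E is the reflection of C across A]
   → E = (-7, -27)
3. F_x = 7  [F is the reflection of C across D]
4. F_y = 13  [F is the reflection of C across D]
   → F = (7, 13)
5. B_x = -3/2  [BF · EA = 242 ∩ FA · BE = 691]
6. B_y = -2  [BF · EA = 242 ∩ FA · BE = 691]
   → B = (-3/2, -2)

B = (-3/2, -2)
E = (-7, -27)
F = (7, 13)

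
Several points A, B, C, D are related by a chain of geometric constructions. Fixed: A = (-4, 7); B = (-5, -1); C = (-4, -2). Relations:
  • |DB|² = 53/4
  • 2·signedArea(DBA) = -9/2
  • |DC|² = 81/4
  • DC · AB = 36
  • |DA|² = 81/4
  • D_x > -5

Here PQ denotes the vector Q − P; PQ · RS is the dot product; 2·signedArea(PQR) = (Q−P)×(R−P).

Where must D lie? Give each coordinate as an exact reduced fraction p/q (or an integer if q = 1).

1. D_x = -4  [DC · AB = 36 ∩ 2·signedArea(DBA) = -9/2]
2. D_y = 5/2  [DC · AB = 36 ∩ 2·signedArea(DBA) = -9/2]
   → D = (-4, 5/2)

D = (-4, 5/2)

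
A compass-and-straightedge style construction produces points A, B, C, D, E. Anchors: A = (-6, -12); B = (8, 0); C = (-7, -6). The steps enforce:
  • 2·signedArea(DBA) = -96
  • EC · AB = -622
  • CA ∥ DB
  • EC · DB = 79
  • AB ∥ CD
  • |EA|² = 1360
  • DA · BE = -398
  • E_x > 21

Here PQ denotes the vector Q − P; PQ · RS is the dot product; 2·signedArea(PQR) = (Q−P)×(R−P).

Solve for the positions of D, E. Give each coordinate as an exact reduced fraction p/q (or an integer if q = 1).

1. D_x = 7  [CA ∥ DB ∩ AB ∥ CD]
2. D_y = 6  [CA ∥ DB ∩ AB ∥ CD]
   → D = (7, 6)
3. E_x = 22  [EC · AB = -622 ∩ EC · DB = 79]
4. E_y = 12  [EC · AB = -622 ∩ EC · DB = 79]
   → E = (22, 12)

D = (7, 6)
E = (22, 12)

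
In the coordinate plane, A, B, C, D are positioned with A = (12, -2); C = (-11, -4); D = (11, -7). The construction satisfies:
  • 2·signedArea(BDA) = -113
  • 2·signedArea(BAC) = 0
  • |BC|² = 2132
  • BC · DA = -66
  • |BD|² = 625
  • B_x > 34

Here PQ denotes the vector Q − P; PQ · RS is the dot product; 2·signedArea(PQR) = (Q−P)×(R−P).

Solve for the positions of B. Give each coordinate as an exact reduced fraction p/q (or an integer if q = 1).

B = (35, 0)

1. B_x = 35  [2·signedArea(BAC) = 0 ∩ BC · DA = -66]
2. B_y = 0  [2·signedArea(BAC) = 0 ∩ BC · DA = -66]
   → B = (35, 0)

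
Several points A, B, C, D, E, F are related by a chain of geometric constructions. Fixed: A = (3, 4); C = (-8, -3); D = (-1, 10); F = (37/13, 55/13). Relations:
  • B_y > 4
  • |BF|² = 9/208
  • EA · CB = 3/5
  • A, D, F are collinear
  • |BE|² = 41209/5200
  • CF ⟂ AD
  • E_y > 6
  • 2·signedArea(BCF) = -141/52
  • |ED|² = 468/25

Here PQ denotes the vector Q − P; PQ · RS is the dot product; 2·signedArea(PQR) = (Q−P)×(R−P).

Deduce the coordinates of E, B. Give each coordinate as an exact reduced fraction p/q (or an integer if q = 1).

B = (77/26, 211/52)
E = (7/5, 32/5)

1. B_x = 77/26  [line -94/13·x + 141/13·y + -1175/52 = 0 ∩ |BF|² = 9/208]
2. B_y = 211/52  [line -94/13·x + 141/13·y + -1175/52 = 0 ∩ |BF|² = 9/208]
   → B = (77/26, 211/52)
3. E_x = 7/5  [line -285/26·x + -367/52·y + 7867/130 = 0 ∩ |BE|² = 41209/5200]
4. E_y = 32/5  [line -285/26·x + -367/52·y + 7867/130 = 0 ∩ |BE|² = 41209/5200]
   → E = (7/5, 32/5)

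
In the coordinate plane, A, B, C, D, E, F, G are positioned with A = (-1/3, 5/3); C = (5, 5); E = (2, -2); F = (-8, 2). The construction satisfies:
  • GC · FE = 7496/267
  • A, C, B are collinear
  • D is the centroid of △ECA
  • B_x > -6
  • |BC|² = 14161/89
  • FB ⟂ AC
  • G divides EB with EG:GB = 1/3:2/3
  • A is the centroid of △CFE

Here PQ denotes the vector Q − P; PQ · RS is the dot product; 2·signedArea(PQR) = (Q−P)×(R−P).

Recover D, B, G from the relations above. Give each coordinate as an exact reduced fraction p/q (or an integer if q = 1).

B = (-507/89, -150/89)
D = (20/9, 14/9)
G = (-151/267, -506/267)

1. D_x = 20/9  [D is the centroid of △ECA]
2. D_y = 14/9  [D is the centroid of △ECA]
   → D = (20/9, 14/9)
3. B_x = -507/89  [A, C, B are collinear ∩ FB ⟂ AC]
4. B_y = -150/89  [A, C, B are collinear ∩ FB ⟂ AC]
   → B = (-507/89, -150/89)
5. G_x = -151/267  [G divides EB with EG:GB = 1/3:2/3]
6. G_y = -506/267  [G divides EB with EG:GB = 1/3:2/3]
   → G = (-151/267, -506/267)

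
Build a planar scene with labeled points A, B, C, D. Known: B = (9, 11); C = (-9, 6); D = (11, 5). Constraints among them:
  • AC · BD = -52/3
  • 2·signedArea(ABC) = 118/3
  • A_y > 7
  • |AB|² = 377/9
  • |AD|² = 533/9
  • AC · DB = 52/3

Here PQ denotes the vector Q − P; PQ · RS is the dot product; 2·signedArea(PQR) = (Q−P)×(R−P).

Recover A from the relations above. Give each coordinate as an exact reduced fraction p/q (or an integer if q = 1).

A = (11/3, 22/3)

1. A_x = 11/3  [AC · DB = 52/3 ∩ 2·signedArea(ABC) = 118/3]
2. A_y = 22/3  [AC · DB = 52/3 ∩ 2·signedArea(ABC) = 118/3]
   → A = (11/3, 22/3)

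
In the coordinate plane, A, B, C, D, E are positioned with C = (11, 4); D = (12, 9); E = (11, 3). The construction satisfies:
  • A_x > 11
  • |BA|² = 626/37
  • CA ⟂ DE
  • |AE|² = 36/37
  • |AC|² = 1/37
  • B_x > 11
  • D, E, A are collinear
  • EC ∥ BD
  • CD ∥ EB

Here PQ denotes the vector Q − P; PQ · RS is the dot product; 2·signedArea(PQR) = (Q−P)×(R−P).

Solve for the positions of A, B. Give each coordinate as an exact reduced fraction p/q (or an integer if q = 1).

A = (413/37, 147/37)
B = (12, 8)

1. A_x = 413/37  [D, E, A are collinear ∩ CA ⟂ DE]
2. A_y = 147/37  [D, E, A are collinear ∩ CA ⟂ DE]
   → A = (413/37, 147/37)
3. B_x = 12  [EC ∥ BD ∩ CD ∥ EB]
4. B_y = 8  [EC ∥ BD ∩ CD ∥ EB]
   → B = (12, 8)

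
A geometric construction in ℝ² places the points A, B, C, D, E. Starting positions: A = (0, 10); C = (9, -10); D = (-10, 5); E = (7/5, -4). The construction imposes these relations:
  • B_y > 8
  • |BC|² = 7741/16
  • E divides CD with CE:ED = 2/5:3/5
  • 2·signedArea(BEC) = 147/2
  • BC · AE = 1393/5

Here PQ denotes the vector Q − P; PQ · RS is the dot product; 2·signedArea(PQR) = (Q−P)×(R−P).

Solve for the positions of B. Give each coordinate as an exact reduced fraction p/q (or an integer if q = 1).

B = (-5/2, 35/4)

1. B_x = -5/2  [BC · AE = 1393/5 ∩ 2·signedArea(BEC) = 147/2]
2. B_y = 35/4  [BC · AE = 1393/5 ∩ 2·signedArea(BEC) = 147/2]
   → B = (-5/2, 35/4)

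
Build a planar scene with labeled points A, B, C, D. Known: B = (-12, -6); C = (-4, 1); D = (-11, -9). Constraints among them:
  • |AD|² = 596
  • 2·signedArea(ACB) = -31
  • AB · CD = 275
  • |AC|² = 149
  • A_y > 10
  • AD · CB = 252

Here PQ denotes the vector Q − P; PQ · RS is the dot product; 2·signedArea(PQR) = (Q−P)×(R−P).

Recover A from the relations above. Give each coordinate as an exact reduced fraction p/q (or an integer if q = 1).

1. A_x = 3  [2·signedArea(ACB) = -31 ∩ AD · CB = 252]
2. A_y = 11  [2·signedArea(ACB) = -31 ∩ AD · CB = 252]
   → A = (3, 11)

A = (3, 11)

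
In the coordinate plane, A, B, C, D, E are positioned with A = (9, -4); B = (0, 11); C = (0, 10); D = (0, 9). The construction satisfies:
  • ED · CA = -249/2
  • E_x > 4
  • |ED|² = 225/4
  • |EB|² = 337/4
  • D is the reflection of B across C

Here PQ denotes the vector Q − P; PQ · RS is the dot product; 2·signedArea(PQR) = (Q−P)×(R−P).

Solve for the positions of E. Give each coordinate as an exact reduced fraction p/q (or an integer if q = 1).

1. E_x = 9/2  [line -9·x + 14·y + -3/2 = 0 ∩ |ED|² = 225/4]
2. E_y = 3  [line -9·x + 14·y + -3/2 = 0 ∩ |ED|² = 225/4]
   → E = (9/2, 3)

E = (9/2, 3)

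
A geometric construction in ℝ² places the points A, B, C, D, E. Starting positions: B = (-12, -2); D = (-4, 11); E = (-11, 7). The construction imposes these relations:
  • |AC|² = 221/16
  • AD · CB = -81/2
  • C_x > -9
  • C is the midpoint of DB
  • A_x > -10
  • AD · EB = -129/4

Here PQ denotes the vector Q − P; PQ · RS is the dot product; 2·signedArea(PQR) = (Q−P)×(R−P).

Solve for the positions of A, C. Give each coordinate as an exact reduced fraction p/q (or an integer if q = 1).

A = (-37/4, 8)
C = (-8, 9/2)

1. C_x = -8  [C is the midpoint of DB]
2. C_y = 9/2  [C is the midpoint of DB]
   → C = (-8, 9/2)
3. A_x = -37/4  [AD · EB = -129/4 ∩ AD · CB = -81/2]
4. A_y = 8  [AD · EB = -129/4 ∩ AD · CB = -81/2]
   → A = (-37/4, 8)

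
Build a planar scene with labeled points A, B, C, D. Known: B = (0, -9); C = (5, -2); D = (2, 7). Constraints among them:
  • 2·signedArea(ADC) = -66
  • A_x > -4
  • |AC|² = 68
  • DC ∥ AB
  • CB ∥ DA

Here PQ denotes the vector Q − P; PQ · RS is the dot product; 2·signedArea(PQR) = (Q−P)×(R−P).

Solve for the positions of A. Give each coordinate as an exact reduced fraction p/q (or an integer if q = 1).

1. A_x = -3  [DC ∥ AB ∩ CB ∥ DA]
2. A_y = 0  [DC ∥ AB ∩ CB ∥ DA]
   → A = (-3, 0)

A = (-3, 0)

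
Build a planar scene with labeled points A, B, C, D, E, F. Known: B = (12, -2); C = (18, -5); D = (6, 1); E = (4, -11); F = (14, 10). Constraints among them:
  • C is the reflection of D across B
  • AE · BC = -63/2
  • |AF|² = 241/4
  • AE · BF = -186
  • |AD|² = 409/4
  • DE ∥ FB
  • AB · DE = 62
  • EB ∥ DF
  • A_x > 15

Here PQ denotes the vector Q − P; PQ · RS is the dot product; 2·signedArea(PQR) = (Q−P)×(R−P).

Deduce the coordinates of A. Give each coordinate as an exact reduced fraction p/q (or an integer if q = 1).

A = (16, 5/2)

1. A_x = 16  [AE · BF = -186 ∩ AE · BC = -63/2]
2. A_y = 5/2  [AE · BF = -186 ∩ AE · BC = -63/2]
   → A = (16, 5/2)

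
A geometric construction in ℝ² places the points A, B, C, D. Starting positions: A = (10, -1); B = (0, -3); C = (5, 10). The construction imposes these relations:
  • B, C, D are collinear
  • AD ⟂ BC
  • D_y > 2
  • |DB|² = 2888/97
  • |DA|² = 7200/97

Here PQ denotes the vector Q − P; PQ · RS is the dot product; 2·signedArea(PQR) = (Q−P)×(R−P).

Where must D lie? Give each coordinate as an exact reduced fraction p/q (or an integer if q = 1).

1. D_x = 190/97  [B, C, D are collinear ∩ AD ⟂ BC]
2. D_y = 203/97  [B, C, D are collinear ∩ AD ⟂ BC]
   → D = (190/97, 203/97)

D = (190/97, 203/97)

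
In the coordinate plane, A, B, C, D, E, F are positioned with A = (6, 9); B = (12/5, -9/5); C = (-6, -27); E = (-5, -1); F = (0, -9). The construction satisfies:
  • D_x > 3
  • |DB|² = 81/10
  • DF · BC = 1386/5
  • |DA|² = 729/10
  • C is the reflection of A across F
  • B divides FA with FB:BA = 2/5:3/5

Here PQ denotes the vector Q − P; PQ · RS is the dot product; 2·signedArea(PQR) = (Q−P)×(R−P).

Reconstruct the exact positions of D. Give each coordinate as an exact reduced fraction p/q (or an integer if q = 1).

1. D_x = 33/10  [line 42/5·x + 126/5·y + -252/5 = 0 ∩ |DB|² = 81/10]
2. D_y = 9/10  [line 42/5·x + 126/5·y + -252/5 = 0 ∩ |DB|² = 81/10]
   → D = (33/10, 9/10)

D = (33/10, 9/10)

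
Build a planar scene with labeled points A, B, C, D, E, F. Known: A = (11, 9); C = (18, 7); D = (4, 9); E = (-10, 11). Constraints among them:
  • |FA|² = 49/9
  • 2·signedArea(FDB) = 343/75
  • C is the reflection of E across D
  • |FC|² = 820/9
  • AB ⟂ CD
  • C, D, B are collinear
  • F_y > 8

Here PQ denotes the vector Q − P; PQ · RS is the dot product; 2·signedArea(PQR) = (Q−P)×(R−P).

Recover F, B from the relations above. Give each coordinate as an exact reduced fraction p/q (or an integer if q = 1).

B = (543/50, 401/50)
F = (26/3, 9)

1. B_x = 543/50  [C, D, B are collinear ∩ AB ⟂ CD]
2. B_y = 401/50  [C, D, B are collinear ∩ AB ⟂ CD]
   → B = (543/50, 401/50)
3. F_x = 26/3  [line 49/50·x + 343/50·y + -2107/30 = 0 ∩ |FC|² = 820/9]
4. F_y = 9  [line 49/50·x + 343/50·y + -2107/30 = 0 ∩ |FC|² = 820/9]
   → F = (26/3, 9)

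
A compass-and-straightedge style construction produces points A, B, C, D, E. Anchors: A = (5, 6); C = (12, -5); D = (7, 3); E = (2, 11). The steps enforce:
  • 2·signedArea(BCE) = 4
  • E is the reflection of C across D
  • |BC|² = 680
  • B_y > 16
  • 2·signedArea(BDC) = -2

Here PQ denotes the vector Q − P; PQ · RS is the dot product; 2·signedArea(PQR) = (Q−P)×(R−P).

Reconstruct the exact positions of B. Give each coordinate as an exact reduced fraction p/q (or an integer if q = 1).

B = (-2, 17)

1. B_x = -2  [line -16·x + -10·y + 138 = 0 ∩ |BC|² = 680]
2. B_y = 17  [line -16·x + -10·y + 138 = 0 ∩ |BC|² = 680]
   → B = (-2, 17)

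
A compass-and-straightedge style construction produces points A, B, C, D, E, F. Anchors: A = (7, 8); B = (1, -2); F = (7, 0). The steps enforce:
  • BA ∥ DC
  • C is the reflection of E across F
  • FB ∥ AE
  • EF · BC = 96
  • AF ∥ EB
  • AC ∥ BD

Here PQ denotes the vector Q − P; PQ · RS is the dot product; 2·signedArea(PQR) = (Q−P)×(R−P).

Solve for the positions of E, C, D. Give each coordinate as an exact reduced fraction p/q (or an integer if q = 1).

1. E_x = 1  [AF ∥ EB ∩ FB ∥ AE]
2. E_y = 6  [AF ∥ EB ∩ FB ∥ AE]
   → E = (1, 6)
3. C_x = 13  [C is the reflection of E across F]
4. C_y = -6  [C is the reflection of E across F]
   → C = (13, -6)
5. D_x = 7  [BA ∥ DC ∩ AC ∥ BD]
6. D_y = -16  [BA ∥ DC ∩ AC ∥ BD]
   → D = (7, -16)

C = (13, -6)
D = (7, -16)
E = (1, 6)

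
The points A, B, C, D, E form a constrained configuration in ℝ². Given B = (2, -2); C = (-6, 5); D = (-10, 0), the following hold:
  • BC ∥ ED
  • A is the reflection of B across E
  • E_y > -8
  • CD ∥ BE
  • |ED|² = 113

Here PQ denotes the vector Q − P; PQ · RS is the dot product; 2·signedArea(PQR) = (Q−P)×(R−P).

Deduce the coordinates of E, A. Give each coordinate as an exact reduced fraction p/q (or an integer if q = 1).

A = (-6, -12)
E = (-2, -7)

1. E_x = -2  [BC ∥ ED ∩ CD ∥ BE]
2. E_y = -7  [BC ∥ ED ∩ CD ∥ BE]
   → E = (-2, -7)
3. A_x = -6  [A is the reflection of B across E]
4. A_y = -12  [A is the reflection of B across E]
   → A = (-6, -12)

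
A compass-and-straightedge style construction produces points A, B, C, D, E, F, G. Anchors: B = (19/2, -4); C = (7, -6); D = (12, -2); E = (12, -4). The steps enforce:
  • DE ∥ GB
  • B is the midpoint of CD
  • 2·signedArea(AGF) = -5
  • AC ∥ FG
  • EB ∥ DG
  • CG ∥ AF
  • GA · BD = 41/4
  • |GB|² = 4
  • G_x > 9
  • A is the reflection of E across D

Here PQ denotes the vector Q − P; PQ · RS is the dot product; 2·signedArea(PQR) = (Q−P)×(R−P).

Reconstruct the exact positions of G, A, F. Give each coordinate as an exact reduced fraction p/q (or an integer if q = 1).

1. G_x = 19/2  [DE ∥ GB ∩ EB ∥ DG]
2. G_y = -2  [DE ∥ GB ∩ EB ∥ DG]
   → G = (19/2, -2)
3. A_x = 12  [A is the reflection of E across D]
4. A_y = 0  [A is the reflection of E across D]
   → A = (12, 0)
5. F_x = 29/2  [AC ∥ FG ∩ CG ∥ AF]
6. F_y = 4  [AC ∥ FG ∩ CG ∥ AF]
   → F = (29/2, 4)

A = (12, 0)
F = (29/2, 4)
G = (19/2, -2)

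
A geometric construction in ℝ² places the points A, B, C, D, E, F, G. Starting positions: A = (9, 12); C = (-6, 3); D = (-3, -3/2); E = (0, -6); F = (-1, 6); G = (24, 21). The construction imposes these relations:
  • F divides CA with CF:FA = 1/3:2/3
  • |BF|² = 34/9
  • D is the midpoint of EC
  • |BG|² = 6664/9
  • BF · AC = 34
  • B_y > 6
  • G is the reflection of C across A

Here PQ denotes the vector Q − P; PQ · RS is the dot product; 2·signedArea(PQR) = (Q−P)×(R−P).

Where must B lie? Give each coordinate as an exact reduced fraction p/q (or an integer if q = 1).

1. B_x = 2/3  [line 15·x + 9·y + -73 = 0 ∩ |BG|² = 6664/9]
2. B_y = 7  [line 15·x + 9·y + -73 = 0 ∩ |BG|² = 6664/9]
   → B = (2/3, 7)

B = (2/3, 7)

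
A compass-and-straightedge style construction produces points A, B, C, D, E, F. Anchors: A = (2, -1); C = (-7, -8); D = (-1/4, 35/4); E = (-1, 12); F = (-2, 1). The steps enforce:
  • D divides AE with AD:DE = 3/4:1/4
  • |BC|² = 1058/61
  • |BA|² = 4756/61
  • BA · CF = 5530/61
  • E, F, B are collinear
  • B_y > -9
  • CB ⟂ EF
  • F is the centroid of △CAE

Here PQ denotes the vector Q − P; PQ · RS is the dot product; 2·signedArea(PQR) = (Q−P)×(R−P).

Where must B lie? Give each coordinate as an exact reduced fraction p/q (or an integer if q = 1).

B = (-174/61, -511/61)

1. B_x = -174/61  [E, F, B are collinear ∩ CB ⟂ EF]
2. B_y = -511/61  [E, F, B are collinear ∩ CB ⟂ EF]
   → B = (-174/61, -511/61)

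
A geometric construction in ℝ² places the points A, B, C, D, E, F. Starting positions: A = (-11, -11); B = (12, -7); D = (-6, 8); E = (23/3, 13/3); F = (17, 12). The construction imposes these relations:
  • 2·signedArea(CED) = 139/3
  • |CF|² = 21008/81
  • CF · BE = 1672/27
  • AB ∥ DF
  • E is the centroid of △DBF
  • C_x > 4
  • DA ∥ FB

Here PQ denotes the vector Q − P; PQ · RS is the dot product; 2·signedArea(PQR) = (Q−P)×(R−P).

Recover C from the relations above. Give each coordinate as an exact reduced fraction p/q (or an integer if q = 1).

1. C_x = 41/9  [2·signedArea(CED) = 139/3 ∩ CF · BE = 1672/27]
2. C_y = 16/9  [2·signedArea(CED) = 139/3 ∩ CF · BE = 1672/27]
   → C = (41/9, 16/9)

C = (41/9, 16/9)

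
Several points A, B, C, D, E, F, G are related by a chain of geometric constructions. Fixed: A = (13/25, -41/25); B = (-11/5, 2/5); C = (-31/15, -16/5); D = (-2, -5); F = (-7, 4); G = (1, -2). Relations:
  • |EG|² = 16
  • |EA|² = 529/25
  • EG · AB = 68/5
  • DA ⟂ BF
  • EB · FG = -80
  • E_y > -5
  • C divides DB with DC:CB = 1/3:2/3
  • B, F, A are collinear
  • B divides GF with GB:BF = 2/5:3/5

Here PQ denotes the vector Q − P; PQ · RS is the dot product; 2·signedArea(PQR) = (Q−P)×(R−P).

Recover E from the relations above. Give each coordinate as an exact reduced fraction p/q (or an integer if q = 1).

1. E_x = 21/5  [line -8·x + 6·y + 60 = 0 ∩ |EG|² = 16]
2. E_y = -22/5  [line -8·x + 6·y + 60 = 0 ∩ |EG|² = 16]
   → E = (21/5, -22/5)

E = (21/5, -22/5)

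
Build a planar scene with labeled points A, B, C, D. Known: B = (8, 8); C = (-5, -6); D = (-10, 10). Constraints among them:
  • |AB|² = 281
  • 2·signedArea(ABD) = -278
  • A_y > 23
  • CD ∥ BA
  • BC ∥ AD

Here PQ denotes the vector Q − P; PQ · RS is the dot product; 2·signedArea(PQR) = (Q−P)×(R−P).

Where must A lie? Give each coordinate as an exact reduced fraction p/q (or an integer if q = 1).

1. A_x = 3  [BC ∥ AD ∩ CD ∥ BA]
2. A_y = 24  [BC ∥ AD ∩ CD ∥ BA]
   → A = (3, 24)

A = (3, 24)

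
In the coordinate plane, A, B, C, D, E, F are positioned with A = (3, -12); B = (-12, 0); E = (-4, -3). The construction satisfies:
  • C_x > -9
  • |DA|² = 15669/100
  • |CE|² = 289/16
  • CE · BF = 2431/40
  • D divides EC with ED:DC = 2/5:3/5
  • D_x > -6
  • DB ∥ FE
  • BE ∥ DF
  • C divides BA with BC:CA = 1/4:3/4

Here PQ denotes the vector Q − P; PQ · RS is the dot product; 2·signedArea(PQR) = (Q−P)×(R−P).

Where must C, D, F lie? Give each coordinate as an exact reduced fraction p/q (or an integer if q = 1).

C = (-33/4, -3)
D = (-57/10, -3)
F = (23/10, -6)

1. C_x = -33/4  [C divides BA with BC:CA = 1/4:3/4]
2. C_y = -3  [C divides BA with BC:CA = 1/4:3/4]
   → C = (-33/4, -3)
3. D_x = -57/10  [D divides EC with ED:DC = 2/5:3/5]
4. D_y = -3  [D divides EC with ED:DC = 2/5:3/5]
   → D = (-57/10, -3)
5. F_x = 23/10  [DB ∥ FE ∩ BE ∥ DF]
6. F_y = -6  [DB ∥ FE ∩ BE ∥ DF]
   → F = (23/10, -6)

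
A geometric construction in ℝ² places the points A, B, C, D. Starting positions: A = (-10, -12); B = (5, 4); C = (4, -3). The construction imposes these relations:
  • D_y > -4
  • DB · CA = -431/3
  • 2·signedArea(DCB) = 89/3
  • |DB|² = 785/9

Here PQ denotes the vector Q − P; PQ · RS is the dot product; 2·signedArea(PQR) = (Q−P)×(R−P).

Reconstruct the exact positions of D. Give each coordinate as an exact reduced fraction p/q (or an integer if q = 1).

D = (-1/3, -11/3)

1. D_x = -1/3  [2·signedArea(DCB) = 89/3 ∩ DB · CA = -431/3]
2. D_y = -11/3  [2·signedArea(DCB) = 89/3 ∩ DB · CA = -431/3]
   → D = (-1/3, -11/3)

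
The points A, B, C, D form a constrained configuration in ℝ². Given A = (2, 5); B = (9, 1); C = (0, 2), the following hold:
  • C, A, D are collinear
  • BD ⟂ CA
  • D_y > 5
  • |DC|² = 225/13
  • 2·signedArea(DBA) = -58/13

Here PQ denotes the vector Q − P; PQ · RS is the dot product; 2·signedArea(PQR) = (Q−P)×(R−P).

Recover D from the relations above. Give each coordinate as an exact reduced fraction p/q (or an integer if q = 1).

D = (30/13, 71/13)

1. D_x = 30/13  [C, A, D are collinear ∩ BD ⟂ CA]
2. D_y = 71/13  [C, A, D are collinear ∩ BD ⟂ CA]
   → D = (30/13, 71/13)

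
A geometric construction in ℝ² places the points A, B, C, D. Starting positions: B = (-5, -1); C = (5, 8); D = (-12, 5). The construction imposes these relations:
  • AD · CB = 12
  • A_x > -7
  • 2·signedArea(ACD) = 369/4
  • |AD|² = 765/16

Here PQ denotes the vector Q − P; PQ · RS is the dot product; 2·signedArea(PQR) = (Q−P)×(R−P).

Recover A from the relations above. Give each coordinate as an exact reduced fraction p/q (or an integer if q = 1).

1. A_x = -27/4  [2·signedArea(ACD) = 369/4 ∩ AD · CB = 12]
2. A_y = 1/2  [2·signedArea(ACD) = 369/4 ∩ AD · CB = 12]
   → A = (-27/4, 1/2)

A = (-27/4, 1/2)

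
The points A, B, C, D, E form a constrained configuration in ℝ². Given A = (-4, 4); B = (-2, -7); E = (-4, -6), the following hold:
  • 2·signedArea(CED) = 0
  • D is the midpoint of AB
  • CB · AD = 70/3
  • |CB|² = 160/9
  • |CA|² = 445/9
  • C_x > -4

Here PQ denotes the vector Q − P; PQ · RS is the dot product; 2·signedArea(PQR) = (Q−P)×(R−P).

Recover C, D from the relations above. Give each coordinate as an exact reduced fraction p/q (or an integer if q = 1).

1. D_x = -3  [D is the midpoint of AB]
2. D_y = -3/2  [D is the midpoint of AB]
   → D = (-3, -3/2)
3. C_x = -10/3  [2·signedArea(CED) = 0 ∩ CB · AD = 70/3]
4. C_y = -3  [2·signedArea(CED) = 0 ∩ CB · AD = 70/3]
   → C = (-10/3, -3)

C = (-10/3, -3)
D = (-3, -3/2)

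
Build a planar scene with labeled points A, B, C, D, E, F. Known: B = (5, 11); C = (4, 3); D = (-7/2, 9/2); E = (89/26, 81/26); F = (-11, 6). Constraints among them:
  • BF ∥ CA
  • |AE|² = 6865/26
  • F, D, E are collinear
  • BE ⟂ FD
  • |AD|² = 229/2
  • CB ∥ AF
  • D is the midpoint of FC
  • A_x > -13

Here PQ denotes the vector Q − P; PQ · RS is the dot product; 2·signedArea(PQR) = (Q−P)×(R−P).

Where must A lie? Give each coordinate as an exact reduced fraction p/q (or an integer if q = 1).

1. A_x = -12  [CB ∥ AF ∩ BF ∥ CA]
2. A_y = -2  [CB ∥ AF ∩ BF ∥ CA]
   → A = (-12, -2)

A = (-12, -2)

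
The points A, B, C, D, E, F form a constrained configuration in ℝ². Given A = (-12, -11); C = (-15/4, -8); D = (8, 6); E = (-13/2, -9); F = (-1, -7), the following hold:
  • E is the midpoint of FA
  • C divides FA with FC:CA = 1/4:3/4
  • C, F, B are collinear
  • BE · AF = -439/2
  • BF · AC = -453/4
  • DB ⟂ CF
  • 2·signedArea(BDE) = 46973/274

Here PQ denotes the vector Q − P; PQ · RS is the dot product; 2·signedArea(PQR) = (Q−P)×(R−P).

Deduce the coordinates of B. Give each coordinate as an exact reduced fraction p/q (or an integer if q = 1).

B = (1524/137, -355/137)

1. B_x = 1524/137  [C, F, B are collinear ∩ DB ⟂ CF]
2. B_y = -355/137  [C, F, B are collinear ∩ DB ⟂ CF]
   → B = (1524/137, -355/137)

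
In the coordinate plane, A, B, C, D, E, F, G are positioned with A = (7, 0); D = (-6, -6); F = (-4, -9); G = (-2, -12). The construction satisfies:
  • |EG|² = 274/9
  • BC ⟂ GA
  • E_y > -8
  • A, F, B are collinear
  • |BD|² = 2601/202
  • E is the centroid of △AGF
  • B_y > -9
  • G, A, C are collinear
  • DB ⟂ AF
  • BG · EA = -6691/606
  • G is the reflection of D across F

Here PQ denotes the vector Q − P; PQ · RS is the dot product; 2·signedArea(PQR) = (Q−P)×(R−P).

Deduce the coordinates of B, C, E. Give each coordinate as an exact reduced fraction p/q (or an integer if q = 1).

B = (-753/202, -1773/202)
C = (-5429/5050, -27186/2525)
E = (1/3, -7)

1. B_x = -753/202  [A, F, B are collinear ∩ DB ⟂ AF]
2. B_y = -1773/202  [A, F, B are collinear ∩ DB ⟂ AF]
   → B = (-753/202, -1773/202)
3. C_x = -5429/5050  [G, A, C are collinear ∩ BC ⟂ GA]
4. C_y = -27186/2525  [G, A, C are collinear ∩ BC ⟂ GA]
   → C = (-5429/5050, -27186/2525)
5. E_x = 1/3  [E is the centroid of △AGF]
6. E_y = -7  [E is the centroid of △AGF]
   → E = (1/3, -7)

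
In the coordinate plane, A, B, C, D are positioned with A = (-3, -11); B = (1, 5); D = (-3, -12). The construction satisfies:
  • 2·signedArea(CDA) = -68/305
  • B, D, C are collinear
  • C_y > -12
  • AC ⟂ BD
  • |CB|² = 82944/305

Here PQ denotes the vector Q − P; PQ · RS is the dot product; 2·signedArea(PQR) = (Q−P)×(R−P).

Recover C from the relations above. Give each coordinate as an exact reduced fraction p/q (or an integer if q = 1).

1. C_x = -847/305  [B, D, C are collinear ∩ AC ⟂ BD]
2. C_y = -3371/305  [B, D, C are collinear ∩ AC ⟂ BD]
   → C = (-847/305, -3371/305)

C = (-847/305, -3371/305)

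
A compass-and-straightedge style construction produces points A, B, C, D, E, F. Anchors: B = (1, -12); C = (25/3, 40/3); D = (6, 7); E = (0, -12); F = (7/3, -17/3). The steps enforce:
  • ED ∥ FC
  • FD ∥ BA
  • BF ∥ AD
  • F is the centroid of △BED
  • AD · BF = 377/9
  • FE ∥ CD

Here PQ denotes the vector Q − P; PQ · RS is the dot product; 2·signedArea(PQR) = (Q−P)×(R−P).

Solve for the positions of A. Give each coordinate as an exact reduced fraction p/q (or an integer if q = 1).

1. A_x = 14/3  [BF ∥ AD ∩ FD ∥ BA]
2. A_y = 2/3  [BF ∥ AD ∩ FD ∥ BA]
   → A = (14/3, 2/3)

A = (14/3, 2/3)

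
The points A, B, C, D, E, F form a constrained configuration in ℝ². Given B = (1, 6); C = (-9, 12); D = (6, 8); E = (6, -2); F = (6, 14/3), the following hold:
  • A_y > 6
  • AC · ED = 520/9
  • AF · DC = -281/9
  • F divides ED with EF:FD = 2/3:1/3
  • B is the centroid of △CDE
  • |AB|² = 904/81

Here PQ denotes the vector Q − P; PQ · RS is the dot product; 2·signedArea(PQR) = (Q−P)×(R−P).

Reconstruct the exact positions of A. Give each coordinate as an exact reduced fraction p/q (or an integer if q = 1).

A = (13/3, 56/9)

1. A_x = 13/3  [AC · ED = 520/9 ∩ AF · DC = -281/9]
2. A_y = 56/9  [AC · ED = 520/9 ∩ AF · DC = -281/9]
   → A = (13/3, 56/9)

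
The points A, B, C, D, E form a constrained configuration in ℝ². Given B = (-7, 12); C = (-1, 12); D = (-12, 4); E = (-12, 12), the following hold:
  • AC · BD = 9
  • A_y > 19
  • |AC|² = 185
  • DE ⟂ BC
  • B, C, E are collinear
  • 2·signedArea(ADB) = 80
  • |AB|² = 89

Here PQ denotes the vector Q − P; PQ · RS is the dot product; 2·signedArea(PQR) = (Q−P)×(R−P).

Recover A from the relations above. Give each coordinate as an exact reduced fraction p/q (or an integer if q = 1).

1. A_x = -12  [AC · BD = 9 ∩ 2·signedArea(ADB) = 80]
2. A_y = 20  [AC · BD = 9 ∩ 2·signedArea(ADB) = 80]
   → A = (-12, 20)

A = (-12, 20)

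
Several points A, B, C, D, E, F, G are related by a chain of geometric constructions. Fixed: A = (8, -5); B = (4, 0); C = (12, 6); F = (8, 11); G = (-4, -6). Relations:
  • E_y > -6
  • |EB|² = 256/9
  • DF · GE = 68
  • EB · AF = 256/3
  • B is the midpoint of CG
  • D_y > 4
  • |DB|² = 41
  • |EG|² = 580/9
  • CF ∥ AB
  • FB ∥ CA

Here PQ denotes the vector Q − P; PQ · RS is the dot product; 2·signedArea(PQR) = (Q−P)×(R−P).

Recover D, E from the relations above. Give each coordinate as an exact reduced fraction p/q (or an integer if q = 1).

1. E_y = -16/3  [EB · AF = 256/3]
2. E_x = 4  [|EB|² = 256/9]
   → E = (4, -16/3)
3. D_x = 0  [line -8·x + -2/3·y + 10/3 = 0 ∩ |DB|² = 41]
4. D_y = 5  [line -8·x + -2/3·y + 10/3 = 0 ∩ |DB|² = 41]
   → D = (0, 5)

D = (0, 5)
E = (4, -16/3)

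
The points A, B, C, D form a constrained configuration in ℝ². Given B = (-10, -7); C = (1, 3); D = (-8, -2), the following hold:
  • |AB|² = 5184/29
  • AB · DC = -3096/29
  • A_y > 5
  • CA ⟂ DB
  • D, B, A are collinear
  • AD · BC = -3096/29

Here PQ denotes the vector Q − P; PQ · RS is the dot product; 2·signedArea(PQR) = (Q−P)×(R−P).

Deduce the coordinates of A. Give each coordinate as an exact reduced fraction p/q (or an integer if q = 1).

A = (-146/29, 157/29)

1. A_x = -146/29  [D, B, A are collinear ∩ CA ⟂ DB]
2. A_y = 157/29  [D, B, A are collinear ∩ CA ⟂ DB]
   → A = (-146/29, 157/29)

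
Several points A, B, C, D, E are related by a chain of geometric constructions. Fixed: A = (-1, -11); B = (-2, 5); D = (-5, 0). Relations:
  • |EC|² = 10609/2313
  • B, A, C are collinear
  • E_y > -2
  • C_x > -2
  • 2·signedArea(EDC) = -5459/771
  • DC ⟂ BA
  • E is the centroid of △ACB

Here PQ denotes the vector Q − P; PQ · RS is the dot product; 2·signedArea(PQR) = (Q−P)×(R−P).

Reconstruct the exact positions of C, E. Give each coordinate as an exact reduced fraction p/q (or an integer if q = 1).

C = (-437/257, 53/257)
E = (-1208/771, -1489/771)

1. C_x = -437/257  [B, A, C are collinear ∩ DC ⟂ BA]
2. C_y = 53/257  [B, A, C are collinear ∩ DC ⟂ BA]
   → C = (-437/257, 53/257)
3. E_x = -1208/771  [E is the centroid of △ACB]
4. E_y = -1489/771  [E is the centroid of △ACB]
   → E = (-1208/771, -1489/771)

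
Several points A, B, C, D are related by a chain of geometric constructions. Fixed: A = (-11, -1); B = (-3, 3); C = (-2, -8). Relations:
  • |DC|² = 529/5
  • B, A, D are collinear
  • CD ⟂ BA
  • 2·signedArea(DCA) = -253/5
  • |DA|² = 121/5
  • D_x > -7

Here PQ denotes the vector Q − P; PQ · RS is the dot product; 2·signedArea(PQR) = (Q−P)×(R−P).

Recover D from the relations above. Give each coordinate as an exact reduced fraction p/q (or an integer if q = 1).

D = (-33/5, 6/5)

1. D_x = -33/5  [B, A, D are collinear ∩ CD ⟂ BA]
2. D_y = 6/5  [B, A, D are collinear ∩ CD ⟂ BA]
   → D = (-33/5, 6/5)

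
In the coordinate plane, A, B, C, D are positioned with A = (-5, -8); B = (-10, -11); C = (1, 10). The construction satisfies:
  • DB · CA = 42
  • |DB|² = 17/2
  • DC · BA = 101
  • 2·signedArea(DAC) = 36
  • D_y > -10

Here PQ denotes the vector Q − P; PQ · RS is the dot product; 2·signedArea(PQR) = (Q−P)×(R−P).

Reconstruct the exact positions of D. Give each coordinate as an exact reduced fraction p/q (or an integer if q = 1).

1. D_x = -15/2  [DB · CA = 42 ∩ 2·signedArea(DAC) = 36]
2. D_y = -19/2  [DB · CA = 42 ∩ 2·signedArea(DAC) = 36]
   → D = (-15/2, -19/2)

D = (-15/2, -19/2)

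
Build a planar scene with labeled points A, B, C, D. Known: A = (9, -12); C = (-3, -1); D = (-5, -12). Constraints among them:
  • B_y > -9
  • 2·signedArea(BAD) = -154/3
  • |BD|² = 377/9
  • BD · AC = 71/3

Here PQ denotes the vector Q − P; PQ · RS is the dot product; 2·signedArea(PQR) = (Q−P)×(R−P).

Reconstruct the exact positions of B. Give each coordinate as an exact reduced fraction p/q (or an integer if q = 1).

B = (1/3, -25/3)

1. B_x = 1/3  [BD · AC = 71/3 ∩ 2·signedArea(BAD) = -154/3]
2. B_y = -25/3  [BD · AC = 71/3 ∩ 2·signedArea(BAD) = -154/3]
   → B = (1/3, -25/3)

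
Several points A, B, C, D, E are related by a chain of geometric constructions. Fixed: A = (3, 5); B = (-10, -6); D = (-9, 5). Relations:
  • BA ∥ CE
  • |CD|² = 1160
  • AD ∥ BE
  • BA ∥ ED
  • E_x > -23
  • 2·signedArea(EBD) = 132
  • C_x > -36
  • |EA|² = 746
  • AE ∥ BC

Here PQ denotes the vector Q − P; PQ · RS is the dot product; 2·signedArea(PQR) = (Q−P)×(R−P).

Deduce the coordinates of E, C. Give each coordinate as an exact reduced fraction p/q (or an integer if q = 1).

1. E_x = -22  [BA ∥ ED ∩ AD ∥ BE]
2. E_y = -6  [BA ∥ ED ∩ AD ∥ BE]
   → E = (-22, -6)
3. C_x = -35  [BA ∥ CE ∩ AE ∥ BC]
4. C_y = -17  [BA ∥ CE ∩ AE ∥ BC]
   → C = (-35, -17)

C = (-35, -17)
E = (-22, -6)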